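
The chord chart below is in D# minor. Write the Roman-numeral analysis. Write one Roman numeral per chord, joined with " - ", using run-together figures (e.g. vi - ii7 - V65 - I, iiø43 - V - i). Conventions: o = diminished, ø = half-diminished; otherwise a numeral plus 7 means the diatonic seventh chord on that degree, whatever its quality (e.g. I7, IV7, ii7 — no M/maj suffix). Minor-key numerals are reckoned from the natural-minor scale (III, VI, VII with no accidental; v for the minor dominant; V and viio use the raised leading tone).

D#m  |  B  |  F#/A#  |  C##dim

i - VI - III6 - viio

D#m has root D#, degree 1 in D# minor, so i.
B: root B is the submediant; major triad there is VI.
F#/A# has root F#, degree 3 in D# minor, so III6.
C##dim has root C##, degree 7 in D# minor, so viio.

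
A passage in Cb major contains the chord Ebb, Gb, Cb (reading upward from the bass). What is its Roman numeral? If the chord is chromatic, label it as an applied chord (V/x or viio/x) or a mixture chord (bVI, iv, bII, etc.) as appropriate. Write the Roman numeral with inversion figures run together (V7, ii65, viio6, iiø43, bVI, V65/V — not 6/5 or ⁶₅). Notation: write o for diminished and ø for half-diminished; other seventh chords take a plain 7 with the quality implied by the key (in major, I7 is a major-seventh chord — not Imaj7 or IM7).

Stacked in thirds the chord is Cb-Ebb-Gb: a minor triad on Cb.
Cb is the first degree of Cb major. This is the minor tonic, borrowed from the parallel minor.
With Ebb in the bass the chord is in first inversion, so the figured bass is 6.

i6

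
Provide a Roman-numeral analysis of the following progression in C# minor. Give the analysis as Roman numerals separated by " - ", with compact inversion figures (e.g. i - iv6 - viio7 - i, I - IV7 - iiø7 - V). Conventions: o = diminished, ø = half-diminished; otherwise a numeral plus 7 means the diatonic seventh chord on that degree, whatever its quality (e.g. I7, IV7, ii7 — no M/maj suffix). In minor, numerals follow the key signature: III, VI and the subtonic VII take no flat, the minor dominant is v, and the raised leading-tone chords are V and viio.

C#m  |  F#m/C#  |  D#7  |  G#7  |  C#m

C#m: root C# is the tonic; minor triad there is i.
F#m/C#: root F# is the subdominant; minor triad there is iv64.
D#7: chromatic; D# is V of V, so V7/V.
G#7: root G# is the dominant; dominant seventh chord there is V7.
C#m has root C#, degree 1 in C# minor, so i.

i - iv64 - V7/V - V7 - i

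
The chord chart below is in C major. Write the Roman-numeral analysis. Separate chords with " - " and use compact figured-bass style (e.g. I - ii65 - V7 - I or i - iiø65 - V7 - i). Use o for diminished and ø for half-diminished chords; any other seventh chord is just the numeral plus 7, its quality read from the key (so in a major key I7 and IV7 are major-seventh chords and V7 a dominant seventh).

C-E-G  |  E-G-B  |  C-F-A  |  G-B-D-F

C-E-G: root C is the tonic; major triad there is I.
E-G-B: root E is the mediant; minor triad there is iii.
C-F-A has root F, degree 4 in C major, so IV64.
G-B-D-F has root G, degree 5 in C major, so V7.

I - iii - IV64 - V7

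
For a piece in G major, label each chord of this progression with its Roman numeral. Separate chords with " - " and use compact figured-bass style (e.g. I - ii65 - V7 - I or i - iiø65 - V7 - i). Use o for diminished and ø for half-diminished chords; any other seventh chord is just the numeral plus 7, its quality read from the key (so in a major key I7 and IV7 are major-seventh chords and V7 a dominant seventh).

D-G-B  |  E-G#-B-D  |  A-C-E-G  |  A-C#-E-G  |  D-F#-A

D-G-B has root G, degree 1 in G major, so I64.
E-G#-B-D: a dominant seventh chord on E, the applied dominant of ii → V7/ii.
A-C-E-G has root A, degree 2 in G major, so ii7.
A-C#-E-G: chromatic; A is V of V, so V7/V.
D-F#-A has root D, degree 5 in G major, so V.

I64 - V7/ii - ii7 - V7/V - V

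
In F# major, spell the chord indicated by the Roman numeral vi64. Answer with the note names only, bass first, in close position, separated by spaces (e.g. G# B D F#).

In F# major, scale degree 6 is D#, and the diatonic chord built there is a minor triad.
Stacking thirds from D# gives D#-F#-A#.
With the 64 figure the chord is in second inversion; from the bass A# upward in close position it reads A#-D#-F#.

A# D# F#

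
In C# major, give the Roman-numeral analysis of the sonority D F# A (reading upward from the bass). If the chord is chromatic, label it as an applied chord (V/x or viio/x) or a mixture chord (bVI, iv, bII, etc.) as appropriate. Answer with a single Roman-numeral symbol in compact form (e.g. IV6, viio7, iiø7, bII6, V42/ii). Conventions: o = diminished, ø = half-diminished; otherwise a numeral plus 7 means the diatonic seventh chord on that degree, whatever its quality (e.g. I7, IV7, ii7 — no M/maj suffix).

bII

The pitches D-F#-A form a major triad rooted on D.
D is the lowered second degree of C# major (diatonic 2 would be D#). This is the Neapolitan chord — a major triad on the lowered second degree.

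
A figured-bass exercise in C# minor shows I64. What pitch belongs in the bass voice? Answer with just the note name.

I in C# minor has root C#; the chord is C#-E#-G#.
The figure 64 means second inversion — the fifth is in the bass.

G#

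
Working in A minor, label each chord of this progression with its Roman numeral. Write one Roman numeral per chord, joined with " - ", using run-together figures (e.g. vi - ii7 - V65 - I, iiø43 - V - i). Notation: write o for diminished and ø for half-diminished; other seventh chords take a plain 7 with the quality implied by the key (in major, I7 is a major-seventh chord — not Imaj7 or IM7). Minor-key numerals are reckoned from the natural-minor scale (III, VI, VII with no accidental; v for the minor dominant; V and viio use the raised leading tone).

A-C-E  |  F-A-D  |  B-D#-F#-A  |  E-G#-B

i - iv6 - V7/V - V

A-C-E has root A, degree 1 in A minor, so i.
F-A-D has root D, degree 4 in A minor, so iv6.
B-D#-F#-A: a dominant seventh chord on B, the applied dominant of V → V7/V.
E-G#-B: root E is the dominant; major triad there is V.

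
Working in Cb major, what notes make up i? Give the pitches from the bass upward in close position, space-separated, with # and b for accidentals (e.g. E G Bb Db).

i is the minor tonic, borrowed from the parallel minor. In Cb major that root is Cb.
So the chord is Cb-Ebb-Gb, a minor triad.

Cb Ebb Gb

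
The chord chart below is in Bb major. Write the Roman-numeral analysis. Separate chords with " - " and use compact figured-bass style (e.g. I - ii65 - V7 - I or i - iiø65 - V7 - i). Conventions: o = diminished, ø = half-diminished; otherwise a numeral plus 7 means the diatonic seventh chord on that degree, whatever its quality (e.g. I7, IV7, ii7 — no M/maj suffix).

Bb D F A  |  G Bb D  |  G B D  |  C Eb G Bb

Bb-D-F-A: major seventh chord on Bb = scale degree 1 → I7.
G-Bb-D: minor triad on G = scale degree 6 → vi.
G-B-D is the secondary dominant of ii (major triad on G): V/ii.
C-Eb-G-Bb: minor seventh chord on C = scale degree 2 → ii7.

I7 - vi - V/ii - ii7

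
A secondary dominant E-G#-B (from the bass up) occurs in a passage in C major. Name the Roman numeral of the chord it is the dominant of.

The chord is a major triad on E.
A dominant resolves down a perfect fifth: E → A. In C major, A is scale degree 6, i.e. vi.

vi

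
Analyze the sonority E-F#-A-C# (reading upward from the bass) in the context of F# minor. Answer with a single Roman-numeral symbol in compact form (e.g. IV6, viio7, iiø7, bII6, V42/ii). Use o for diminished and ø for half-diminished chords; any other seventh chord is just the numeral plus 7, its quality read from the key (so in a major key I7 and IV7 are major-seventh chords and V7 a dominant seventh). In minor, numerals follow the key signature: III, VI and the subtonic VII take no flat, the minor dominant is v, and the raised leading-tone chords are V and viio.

Stacked in thirds the chord is F#-A-C#-E: a minor seventh chord on F#.
In F# minor, F# is the tonic; the diatonic minor seventh chord there is i7.
With E in the bass the chord is in third inversion, so the figured bass is 42.

i42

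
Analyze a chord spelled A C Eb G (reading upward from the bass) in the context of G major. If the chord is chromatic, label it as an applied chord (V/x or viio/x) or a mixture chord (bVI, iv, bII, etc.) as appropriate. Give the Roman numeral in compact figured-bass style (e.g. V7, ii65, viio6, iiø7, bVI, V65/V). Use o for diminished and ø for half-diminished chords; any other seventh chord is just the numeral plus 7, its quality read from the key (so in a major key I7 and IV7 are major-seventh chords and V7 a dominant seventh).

Stacked in thirds the chord is A-C-Eb-G: a half-diminished seventh chord on A.
A is the second degree of G major. This is the half-diminished supertonic seventh, borrowed from the parallel minor.

iiø7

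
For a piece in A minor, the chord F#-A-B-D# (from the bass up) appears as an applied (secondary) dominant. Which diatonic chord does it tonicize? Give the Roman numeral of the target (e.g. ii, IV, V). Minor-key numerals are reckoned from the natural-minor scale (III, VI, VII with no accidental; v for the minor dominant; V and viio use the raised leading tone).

The chord is a dominant seventh chord on B.
A dominant resolves down a perfect fifth: B → E. In A minor, E is scale degree 5, i.e. V.

V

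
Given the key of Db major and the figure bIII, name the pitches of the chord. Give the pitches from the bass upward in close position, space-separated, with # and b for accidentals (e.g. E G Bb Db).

Fb Ab Cb

Scale degree 3 in Db major is F; lowering it a half step gives Fb. bIII is a major triad on the lowered third degree, borrowed from the parallel minor.
So the chord is Fb-Ab-Cb, a major triad.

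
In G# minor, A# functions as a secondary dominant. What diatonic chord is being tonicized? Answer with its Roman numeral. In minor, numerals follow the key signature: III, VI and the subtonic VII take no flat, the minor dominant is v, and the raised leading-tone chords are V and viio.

V

The chord is a major triad on A#.
A dominant resolves down a perfect fifth: A# → D#. In G# minor, D# is scale degree 5, i.e. V.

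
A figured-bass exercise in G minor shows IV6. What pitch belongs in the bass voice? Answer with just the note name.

IV in G minor has root C; the chord is C-E-G.
The figure 6 means first inversion — the third is in the bass.

E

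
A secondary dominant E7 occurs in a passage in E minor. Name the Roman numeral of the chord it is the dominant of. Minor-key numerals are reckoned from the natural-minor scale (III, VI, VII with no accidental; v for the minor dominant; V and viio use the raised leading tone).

iv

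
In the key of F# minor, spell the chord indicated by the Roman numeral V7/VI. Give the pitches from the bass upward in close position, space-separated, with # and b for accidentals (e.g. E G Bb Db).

A C# E G

The slash means an applied dominant: we want the dominant of VI. In F# minor, VI is D major, and its dominant is built on A.
Building a dominant seventh chord on A gives A-C#-E-G.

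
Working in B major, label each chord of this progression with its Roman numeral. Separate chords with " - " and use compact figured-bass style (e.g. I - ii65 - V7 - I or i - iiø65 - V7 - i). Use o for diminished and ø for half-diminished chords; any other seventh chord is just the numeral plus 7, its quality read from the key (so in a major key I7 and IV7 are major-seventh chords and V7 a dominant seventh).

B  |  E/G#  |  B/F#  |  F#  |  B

B: root B is the tonic; major triad there is I.
E/G#: root E is the subdominant; major triad there is IV6.
B/F# has root B, degree 1 in B major, so I64.
F# has root F#, degree 5 in B major, so V.
B has root B, degree 1 in B major, so I.

I - IV6 - I64 - V - I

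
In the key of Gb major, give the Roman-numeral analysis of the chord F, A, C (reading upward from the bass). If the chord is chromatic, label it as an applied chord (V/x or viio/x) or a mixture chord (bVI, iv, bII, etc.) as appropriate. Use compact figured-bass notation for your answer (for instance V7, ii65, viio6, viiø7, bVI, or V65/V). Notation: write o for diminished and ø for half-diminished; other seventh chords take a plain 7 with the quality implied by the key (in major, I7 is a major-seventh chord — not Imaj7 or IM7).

V/iii

Stacked in thirds the chord is F-A-C: a major triad on F.
F is not a diatonic chord root with this quality in Gb major, but it lies a perfect fifth above Bb (iii), so the chord functions as an applied dominant of iii.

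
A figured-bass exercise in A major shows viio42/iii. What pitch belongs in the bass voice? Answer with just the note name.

The applied chord viio42/iii is rooted on B#: B#-D#-F#-A.
The figure 42 means third inversion — the seventh is in the bass.

A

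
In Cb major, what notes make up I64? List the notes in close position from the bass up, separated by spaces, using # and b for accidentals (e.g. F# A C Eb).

Gb Cb Eb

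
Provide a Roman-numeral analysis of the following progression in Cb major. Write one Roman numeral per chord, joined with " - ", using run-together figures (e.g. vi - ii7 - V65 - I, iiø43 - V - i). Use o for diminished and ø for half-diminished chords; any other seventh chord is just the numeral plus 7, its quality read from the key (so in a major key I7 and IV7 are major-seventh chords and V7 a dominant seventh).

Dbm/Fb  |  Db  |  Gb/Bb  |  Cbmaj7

ii6 - V/V - V6 - I7

Dbm/Fb has root Db, degree 2 in Cb major, so ii6.
Db: chromatic; Db is V of V, so V/V.
Gb/Bb: root Gb is the dominant; major triad there is V6.
Cbmaj7 has root Cb, degree 1 in Cb major, so I7.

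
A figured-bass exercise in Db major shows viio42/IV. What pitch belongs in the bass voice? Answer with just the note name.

The applied chord viio42/IV is rooted on F: F-Ab-Cb-Ebb.
The figure 42 means third inversion — the seventh is in the bass.

Ebb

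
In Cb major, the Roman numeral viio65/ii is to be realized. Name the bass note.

Eb

The applied chord viio65/ii is rooted on C: C-Eb-Gb-Bbb.
The figure 65 means first inversion — the third is in the bass.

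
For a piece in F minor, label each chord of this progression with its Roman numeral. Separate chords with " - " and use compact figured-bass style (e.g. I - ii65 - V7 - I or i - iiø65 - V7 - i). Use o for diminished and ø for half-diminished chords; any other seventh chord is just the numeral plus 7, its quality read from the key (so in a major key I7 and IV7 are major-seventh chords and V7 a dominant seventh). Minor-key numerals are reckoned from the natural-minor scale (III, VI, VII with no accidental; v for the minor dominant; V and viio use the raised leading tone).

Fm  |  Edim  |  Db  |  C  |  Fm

i - viio - VI - V - i

Fm has root F, degree 1 in F minor, so i.
Edim: root E is the leading tone; diminished triad there is viio.
Db: root Db is the submediant; major triad there is VI.
C has root C, degree 5 in F minor, so V.
Fm: root F is the tonic; minor triad there is i.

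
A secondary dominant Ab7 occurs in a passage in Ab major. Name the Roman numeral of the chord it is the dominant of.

IV

The chord is a dominant seventh chord on Ab.
A dominant resolves down a perfect fifth: Ab → Db. In Ab major, Db is scale degree 4, i.e. IV.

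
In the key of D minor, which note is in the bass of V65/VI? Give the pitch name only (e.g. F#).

A

The applied chord V65/VI is rooted on F: F-A-C-Eb.
The figure 65 means first inversion — the third is in the bass.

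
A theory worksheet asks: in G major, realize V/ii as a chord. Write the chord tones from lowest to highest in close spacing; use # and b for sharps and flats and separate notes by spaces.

V/ii is a secondary dominant — the dominant triad of ii. ii in G major is A, so the applied chord's root is E, a perfect fifth above.
Building a major triad on E gives E-G#-B.

E G# B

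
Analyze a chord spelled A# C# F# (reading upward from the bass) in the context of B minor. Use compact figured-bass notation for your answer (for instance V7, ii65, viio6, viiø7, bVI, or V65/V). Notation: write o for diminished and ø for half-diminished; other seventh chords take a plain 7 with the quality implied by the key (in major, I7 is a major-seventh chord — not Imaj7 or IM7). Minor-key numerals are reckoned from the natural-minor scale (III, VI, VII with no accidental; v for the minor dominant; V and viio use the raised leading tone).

The pitches F#-A#-C# form a major triad rooted on F#.
F# is scale degree 5 in B minor, and a major triad on that degree is written V.
With A# in the bass the chord is in first inversion, so the figured bass is 6.

V6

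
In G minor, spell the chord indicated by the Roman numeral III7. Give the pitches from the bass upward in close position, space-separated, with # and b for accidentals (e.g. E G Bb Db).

Bb D F A

In G minor, the third degree is Bb, and the diatonic chord built there is a major seventh chord.
That chord is spelled Bb-D-F-A.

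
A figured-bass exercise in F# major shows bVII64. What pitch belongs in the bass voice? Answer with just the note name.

bVII in F# major has root E; the chord is E-G#-B.
The figure 64 means second inversion — the fifth is in the bass.

B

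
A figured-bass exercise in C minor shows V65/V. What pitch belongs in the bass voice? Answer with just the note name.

F#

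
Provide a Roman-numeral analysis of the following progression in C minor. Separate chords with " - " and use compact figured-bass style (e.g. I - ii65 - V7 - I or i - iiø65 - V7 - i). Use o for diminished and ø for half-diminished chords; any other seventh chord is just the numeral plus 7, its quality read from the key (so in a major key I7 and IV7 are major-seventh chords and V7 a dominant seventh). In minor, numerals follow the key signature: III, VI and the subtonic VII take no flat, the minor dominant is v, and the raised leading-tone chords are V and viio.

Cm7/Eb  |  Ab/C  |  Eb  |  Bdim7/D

i65 - VI6 - III - viio65

Cm7/Eb has root C, degree 1 in C minor, so i65.
Ab/C has root Ab, degree 6 in C minor, so VI6.
Eb: major triad on Eb = scale degree 3 → III.
Bdim7/D: root B is the leading tone; fully diminished seventh chord there is viio65.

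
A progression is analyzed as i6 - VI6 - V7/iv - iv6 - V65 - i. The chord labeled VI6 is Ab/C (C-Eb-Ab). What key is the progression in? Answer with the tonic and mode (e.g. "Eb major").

C minor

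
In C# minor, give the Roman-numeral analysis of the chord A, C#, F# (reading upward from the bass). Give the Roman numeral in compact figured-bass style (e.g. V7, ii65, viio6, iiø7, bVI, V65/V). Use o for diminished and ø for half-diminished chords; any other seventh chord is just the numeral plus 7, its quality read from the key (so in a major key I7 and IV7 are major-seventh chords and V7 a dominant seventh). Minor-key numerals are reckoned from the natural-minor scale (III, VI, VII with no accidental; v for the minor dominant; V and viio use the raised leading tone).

Stacked in thirds the chord is F#-A-C#: a minor triad on F#.
F# is scale degree 4 in C# minor, and a minor triad on that degree is written iv.
With A in the bass the chord is in first inversion, so the figured bass is 6.

iv6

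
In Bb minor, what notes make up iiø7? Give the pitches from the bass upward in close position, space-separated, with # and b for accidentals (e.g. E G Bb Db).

The numeral's case and figure indicate a half-diminished seventh chord. In Bb minor its root, the supertonic, is C.
That chord is spelled C-Eb-Gb-Bb.

C Eb Gb Bb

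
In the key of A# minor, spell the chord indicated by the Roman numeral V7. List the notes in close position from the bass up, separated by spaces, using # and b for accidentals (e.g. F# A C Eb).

E# G## B# D#

In A# minor, the dominant is E#. The dominant is major (leading tone raised), so V is a dominant seventh chord.
Stacking thirds from E# gives E#-G##-B#-D#.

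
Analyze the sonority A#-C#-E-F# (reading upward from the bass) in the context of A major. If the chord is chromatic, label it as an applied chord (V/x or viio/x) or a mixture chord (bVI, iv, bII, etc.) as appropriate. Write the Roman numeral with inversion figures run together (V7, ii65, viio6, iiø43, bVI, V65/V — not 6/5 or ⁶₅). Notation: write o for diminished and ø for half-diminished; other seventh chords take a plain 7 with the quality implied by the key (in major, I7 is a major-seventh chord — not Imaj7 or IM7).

V65/ii

Stacked in thirds the chord is F#-A#-C#-E: a dominant seventh chord on F#.
F# is not a diatonic chord root with this quality in A major, but it lies a perfect fifth above B (ii), so the chord functions as an applied dominant of ii.
With A# in the bass the chord is in first inversion, so the figured bass is 65.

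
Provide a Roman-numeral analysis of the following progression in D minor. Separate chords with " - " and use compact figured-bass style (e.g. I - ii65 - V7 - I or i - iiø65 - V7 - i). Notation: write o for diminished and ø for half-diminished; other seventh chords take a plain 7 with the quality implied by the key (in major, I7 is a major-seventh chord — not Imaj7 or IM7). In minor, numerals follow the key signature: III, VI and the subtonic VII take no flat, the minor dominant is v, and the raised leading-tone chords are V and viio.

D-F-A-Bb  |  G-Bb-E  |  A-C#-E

VI65 - iio6 - V

D-F-A-Bb: root Bb is the submediant; major seventh chord there is VI65.
G-Bb-E: diminished triad on E = scale degree 2 → iio6.
A-C#-E: root A is the dominant; major triad there is V.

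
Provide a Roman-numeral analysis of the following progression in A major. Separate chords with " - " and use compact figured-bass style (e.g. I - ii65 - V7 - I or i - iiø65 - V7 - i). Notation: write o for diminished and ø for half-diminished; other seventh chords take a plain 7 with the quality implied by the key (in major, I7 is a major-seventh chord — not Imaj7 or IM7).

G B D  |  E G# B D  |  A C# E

G-B-D: G with this quality isn't in the key; it's bVII, borrowed from the parallel minor.
E-G#-B-D: root E is the dominant; dominant seventh chord there is V7.
A-C#-E has root A, degree 1 in A major, so I.

bVII - V7 - I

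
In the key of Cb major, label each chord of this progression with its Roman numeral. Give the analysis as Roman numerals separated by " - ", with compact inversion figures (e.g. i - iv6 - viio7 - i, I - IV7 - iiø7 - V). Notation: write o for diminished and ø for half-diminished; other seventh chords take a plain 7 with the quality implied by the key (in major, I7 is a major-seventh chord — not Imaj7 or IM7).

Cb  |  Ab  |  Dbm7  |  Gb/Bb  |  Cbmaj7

I - V/ii - ii7 - V6 - I7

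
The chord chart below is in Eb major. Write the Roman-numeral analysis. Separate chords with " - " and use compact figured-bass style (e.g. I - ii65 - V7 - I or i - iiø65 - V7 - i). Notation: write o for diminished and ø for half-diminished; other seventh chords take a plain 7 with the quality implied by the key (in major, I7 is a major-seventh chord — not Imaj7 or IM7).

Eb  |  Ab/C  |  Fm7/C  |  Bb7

I - IV6 - ii43 - V7

Eb: root Eb is the tonic; major triad there is I.
Ab/C: root Ab is the subdominant; major triad there is IV6.
Fm7/C: minor seventh chord on F = scale degree 2 → ii43.
Bb7 has root Bb, degree 5 in Eb major, so V7.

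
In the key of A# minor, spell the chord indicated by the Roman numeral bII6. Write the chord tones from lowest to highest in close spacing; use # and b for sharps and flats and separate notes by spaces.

D# F# B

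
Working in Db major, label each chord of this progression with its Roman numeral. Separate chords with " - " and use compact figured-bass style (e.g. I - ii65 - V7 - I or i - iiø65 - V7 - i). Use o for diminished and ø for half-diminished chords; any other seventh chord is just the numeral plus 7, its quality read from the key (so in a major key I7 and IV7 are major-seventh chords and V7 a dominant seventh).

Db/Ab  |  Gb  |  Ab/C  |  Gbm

Db/Ab: root Db is the tonic; major triad there is I64.
Gb: major triad on Gb = scale degree 4 → IV.
Ab/C: root Ab is the dominant; major triad there is V6.
Gbm: Gb with this quality isn't in the key; it's iv, borrowed from the parallel minor.

I64 - IV - V6 - iv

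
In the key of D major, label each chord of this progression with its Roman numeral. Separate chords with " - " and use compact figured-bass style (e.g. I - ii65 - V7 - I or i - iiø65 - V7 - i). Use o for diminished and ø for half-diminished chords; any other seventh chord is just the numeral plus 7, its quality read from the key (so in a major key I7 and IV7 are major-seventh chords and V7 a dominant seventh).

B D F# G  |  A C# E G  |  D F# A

IV65 - V7 - I

B-D-F#-G: root G is the subdominant; major seventh chord there is IV65.
A-C#-E-G has root A, degree 5 in D major, so V7.
D-F#-A has root D, degree 1 in D major, so I.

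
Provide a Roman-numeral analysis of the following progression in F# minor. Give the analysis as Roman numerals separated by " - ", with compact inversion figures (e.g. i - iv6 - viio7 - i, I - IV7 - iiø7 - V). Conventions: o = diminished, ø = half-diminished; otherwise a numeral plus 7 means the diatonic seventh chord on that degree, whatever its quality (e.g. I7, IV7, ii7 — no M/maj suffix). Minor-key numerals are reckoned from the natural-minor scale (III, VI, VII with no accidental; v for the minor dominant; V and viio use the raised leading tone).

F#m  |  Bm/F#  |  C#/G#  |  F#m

F#m: minor triad on F# = scale degree 1 → i.
Bm/F# has root B, degree 4 in F# minor, so iv64.
C#/G#: root C# is the dominant; major triad there is V64.
F#m has root F#, degree 1 in F# minor, so i.

i - iv64 - V64 - i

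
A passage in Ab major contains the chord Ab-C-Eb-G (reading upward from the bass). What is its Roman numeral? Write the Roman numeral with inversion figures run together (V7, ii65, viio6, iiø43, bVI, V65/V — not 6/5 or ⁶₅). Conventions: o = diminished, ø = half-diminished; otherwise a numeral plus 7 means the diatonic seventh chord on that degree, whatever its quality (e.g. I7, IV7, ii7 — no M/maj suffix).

Stacked in thirds the chord is Ab-C-Eb-G: a major seventh chord on Ab.
Ab is scale degree 1 in Ab major, and a major seventh chord on that degree is written I7.

I7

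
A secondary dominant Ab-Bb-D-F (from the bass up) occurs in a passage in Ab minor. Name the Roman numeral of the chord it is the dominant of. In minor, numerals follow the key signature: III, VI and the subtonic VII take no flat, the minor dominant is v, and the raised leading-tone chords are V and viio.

V

The chord is a dominant seventh chord on Bb.
A dominant resolves down a perfect fifth: Bb → Eb. In Ab minor, Eb is scale degree 5, i.e. V.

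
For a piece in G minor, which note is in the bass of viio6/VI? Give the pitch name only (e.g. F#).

The applied chord viio6/VI is rooted on D: D-F-Ab.
The figure 6 means first inversion — the third is in the bass.

F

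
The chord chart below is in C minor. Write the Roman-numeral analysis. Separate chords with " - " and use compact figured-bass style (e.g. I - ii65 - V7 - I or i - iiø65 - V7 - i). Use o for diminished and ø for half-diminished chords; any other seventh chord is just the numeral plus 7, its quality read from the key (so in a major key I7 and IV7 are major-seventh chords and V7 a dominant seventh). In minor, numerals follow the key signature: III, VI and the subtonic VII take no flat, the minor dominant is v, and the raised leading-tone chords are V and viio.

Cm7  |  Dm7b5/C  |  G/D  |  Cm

Cm7: root C is the tonic; minor seventh chord there is i7.
Dm7b5/C has root D, degree 2 in C minor, so iiø42.
G/D has root G, degree 5 in C minor, so V64.
Cm has root C, degree 1 in C minor, so i.

i7 - iiø42 - V64 - i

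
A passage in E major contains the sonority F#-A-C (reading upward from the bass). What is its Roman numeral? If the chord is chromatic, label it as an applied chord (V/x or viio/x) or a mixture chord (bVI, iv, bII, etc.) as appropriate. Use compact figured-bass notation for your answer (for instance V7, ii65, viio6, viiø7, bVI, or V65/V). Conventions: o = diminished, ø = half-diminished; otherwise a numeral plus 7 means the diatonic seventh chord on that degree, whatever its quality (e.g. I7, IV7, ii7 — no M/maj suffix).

iio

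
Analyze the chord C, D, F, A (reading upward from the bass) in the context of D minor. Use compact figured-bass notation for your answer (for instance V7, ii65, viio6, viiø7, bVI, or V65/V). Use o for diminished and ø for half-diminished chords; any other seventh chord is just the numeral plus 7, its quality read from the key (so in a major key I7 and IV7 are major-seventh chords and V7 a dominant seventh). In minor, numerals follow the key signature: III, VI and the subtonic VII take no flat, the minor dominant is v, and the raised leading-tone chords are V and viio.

Stacked in thirds the chord is D-F-A-C: a minor seventh chord on D.
D is scale degree 1 in D minor, and a minor seventh chord on that degree is written i7.
With C in the bass the chord is in third inversion, so the figured bass is 42.

i42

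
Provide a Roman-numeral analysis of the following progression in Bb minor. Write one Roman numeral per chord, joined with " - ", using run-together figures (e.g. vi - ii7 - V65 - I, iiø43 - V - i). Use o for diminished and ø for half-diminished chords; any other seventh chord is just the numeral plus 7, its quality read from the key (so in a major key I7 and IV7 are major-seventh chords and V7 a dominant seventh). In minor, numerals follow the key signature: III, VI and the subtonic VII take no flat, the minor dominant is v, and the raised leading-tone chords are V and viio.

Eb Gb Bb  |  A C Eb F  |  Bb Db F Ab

iv - V65 - i7

Eb-Gb-Bb: minor triad on Eb = scale degree 4 → iv.
A-C-Eb-F: dominant seventh chord on F = scale degree 5 → V65.
Bb-Db-F-Ab: minor seventh chord on Bb = scale degree 1 → i7.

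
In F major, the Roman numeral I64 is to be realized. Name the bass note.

C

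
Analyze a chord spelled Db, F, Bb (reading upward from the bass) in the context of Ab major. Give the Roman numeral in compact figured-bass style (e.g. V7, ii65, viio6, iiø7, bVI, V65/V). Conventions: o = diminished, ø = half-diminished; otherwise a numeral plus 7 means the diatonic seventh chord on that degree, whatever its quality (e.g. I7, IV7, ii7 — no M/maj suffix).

ii6

The pitches Bb-Db-F form a minor triad rooted on Bb.
In Ab major, Bb is the supertonic; the diatonic minor triad there is ii.
With Db in the bass the chord is in first inversion, so the figured bass is 6.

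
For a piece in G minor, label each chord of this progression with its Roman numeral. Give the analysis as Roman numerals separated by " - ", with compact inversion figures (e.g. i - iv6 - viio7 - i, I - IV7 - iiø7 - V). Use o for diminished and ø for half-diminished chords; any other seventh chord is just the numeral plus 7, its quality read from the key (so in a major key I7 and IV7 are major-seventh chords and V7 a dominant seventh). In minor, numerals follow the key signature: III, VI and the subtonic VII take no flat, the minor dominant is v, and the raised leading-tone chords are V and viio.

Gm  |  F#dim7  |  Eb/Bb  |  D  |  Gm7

Gm has root G, degree 1 in G minor, so i.
F#dim7: root F# is the leading tone; fully diminished seventh chord there is viio7.
Eb/Bb: major triad on Eb = scale degree 6 → VI64.
D: major triad on D = scale degree 5 → V.
Gm7: minor seventh chord on G = scale degree 1 → i7.

i - viio7 - VI64 - V - i7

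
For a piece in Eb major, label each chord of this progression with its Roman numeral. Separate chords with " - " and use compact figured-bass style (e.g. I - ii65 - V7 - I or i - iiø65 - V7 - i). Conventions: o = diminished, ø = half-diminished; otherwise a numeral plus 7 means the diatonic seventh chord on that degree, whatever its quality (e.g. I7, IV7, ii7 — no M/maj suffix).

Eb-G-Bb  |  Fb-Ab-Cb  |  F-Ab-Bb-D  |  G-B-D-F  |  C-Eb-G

I - bII - V43 - V7/vi - vi

Eb-G-Bb has root Eb, degree 1 in Eb major, so I.
Fb-Ab-Cb: Fb with this quality isn't in the key; a major triad on b2 is the Neapolitan chord, bII.
F-Ab-Bb-D: root Bb is the dominant; dominant seventh chord there is V43.
G-B-D-F: chromatic; G is V of vi, so V7/vi.
C-Eb-G has root C, degree 6 in Eb major, so vi.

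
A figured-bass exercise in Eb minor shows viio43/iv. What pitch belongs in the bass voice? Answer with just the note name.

The applied chord viio43/iv is rooted on G: G-Bb-Db-Fb.
The figure 43 means second inversion — the fifth is in the bass.

Db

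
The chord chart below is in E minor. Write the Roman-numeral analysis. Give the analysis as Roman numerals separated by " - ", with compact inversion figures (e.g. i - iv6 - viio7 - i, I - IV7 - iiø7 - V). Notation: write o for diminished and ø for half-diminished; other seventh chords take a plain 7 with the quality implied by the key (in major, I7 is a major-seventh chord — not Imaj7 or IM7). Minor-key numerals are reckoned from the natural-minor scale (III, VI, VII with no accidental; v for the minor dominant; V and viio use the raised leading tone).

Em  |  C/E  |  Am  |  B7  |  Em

Em has root E, degree 1 in E minor, so i.
C/E has root C, degree 6 in E minor, so VI6.
Am has root A, degree 4 in E minor, so iv.
B7 has root B, degree 5 in E minor, so V7.
Em: root E is the tonic; minor triad there is i.

i - VI6 - iv - V7 - i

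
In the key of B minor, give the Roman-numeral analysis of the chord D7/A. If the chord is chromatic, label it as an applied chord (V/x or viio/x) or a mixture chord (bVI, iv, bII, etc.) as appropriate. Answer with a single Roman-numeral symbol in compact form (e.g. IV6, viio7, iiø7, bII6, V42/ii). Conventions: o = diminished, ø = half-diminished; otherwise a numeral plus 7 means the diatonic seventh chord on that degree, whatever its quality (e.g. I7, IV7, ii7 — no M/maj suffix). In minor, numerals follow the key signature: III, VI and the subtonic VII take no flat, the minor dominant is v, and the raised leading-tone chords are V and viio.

V43/VI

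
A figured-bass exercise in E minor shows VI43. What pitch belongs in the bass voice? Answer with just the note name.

VI in E minor has root C; the chord is C-E-G-B.
The figure 43 means second inversion — the fifth is in the bass.

G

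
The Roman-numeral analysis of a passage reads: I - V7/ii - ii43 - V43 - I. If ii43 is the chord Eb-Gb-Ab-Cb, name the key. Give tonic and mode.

Gb major

The anchor chord is a minor seventh chord on Ab, labeled ii43.
ii43 on Ab implies Ab is the supertonic; that puts the tonic at Gb, and the lowercase numeral fits major mode.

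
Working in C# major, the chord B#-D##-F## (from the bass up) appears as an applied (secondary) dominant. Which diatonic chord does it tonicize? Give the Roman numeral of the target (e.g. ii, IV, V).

iii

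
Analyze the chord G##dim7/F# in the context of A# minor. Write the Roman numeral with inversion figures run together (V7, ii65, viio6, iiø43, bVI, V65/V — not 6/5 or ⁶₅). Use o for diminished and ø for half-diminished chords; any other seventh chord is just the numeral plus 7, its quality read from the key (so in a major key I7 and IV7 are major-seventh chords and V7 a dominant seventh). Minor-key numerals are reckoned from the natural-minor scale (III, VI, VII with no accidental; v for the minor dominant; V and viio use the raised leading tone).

viio42

The pitches G##-B#-D#-F# form a fully diminished seventh chord rooted on G##.
In A# minor, G## is the leading tone; the diatonic fully diminished seventh chord there is viio7.
With F# in the bass the chord is in third inversion, so the figured bass is 42.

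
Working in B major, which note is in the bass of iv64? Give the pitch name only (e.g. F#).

B

iv in B major has root E; the chord is E-G-B.
The figure 64 means second inversion — the fifth is in the bass.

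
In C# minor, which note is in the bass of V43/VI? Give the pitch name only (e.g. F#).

B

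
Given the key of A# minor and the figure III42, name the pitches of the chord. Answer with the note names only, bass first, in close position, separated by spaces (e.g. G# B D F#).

B# C# E# G#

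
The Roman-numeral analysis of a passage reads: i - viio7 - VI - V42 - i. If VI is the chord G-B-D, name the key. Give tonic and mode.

B minor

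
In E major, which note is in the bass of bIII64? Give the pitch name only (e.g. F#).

D

bIII in E major has root G; the chord is G-B-D.
The figure 64 means second inversion — the fifth is in the bass.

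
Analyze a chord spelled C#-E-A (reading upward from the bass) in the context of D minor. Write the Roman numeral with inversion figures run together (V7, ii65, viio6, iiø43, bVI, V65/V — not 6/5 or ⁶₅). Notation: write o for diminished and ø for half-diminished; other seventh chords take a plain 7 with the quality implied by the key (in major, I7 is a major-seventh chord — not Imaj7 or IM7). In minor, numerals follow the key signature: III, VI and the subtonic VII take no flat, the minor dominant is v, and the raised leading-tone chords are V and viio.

V6

The pitches A-C#-E form a major triad rooted on A.
In D minor, A is the dominant; the diatonic major triad there is V.
With C# in the bass the chord is in first inversion, so the figured bass is 6.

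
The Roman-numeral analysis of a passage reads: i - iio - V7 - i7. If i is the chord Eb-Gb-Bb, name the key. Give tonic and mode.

The anchor chord is a minor triad on Eb, labeled i.
If Eb is scale degree 1 and the mode makes that degree carry a minor triad, the tonic is Eb and the mode is minor.

Eb minor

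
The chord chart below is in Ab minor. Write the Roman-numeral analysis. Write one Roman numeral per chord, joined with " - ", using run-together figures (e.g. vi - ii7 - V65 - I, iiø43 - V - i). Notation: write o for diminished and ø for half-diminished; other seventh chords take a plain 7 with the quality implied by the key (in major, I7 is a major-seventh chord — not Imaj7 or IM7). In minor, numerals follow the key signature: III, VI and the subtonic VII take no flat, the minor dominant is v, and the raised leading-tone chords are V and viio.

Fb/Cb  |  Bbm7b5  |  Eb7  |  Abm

VI64 - iiø7 - V7 - i

Fb/Cb has root Fb, degree 6 in Ab minor, so VI64.
Bbm7b5 has root Bb, degree 2 in Ab minor, so iiø7.
Eb7 has root Eb, degree 5 in Ab minor, so V7.
Abm has root Ab, degree 1 in Ab minor, so i.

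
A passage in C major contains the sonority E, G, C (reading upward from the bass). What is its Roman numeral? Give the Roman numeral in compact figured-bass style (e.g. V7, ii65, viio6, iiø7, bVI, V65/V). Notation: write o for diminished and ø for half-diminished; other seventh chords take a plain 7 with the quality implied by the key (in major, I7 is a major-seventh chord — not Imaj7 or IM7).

I6

The pitches C-E-G form a major triad rooted on C.
In C major, C is the tonic; the diatonic major triad there is I.
With E in the bass the chord is in first inversion, so the figured bass is 6.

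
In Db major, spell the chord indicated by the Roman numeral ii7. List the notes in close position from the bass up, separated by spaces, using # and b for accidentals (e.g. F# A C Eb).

In Db major, the second degree is Eb, and the diatonic chord built there is a minor seventh chord.
Stacking thirds from Eb gives Eb-Gb-Bb-Db.

Eb Gb Bb Db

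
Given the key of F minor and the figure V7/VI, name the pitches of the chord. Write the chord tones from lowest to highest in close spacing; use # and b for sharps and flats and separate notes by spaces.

Ab C Eb Gb

V7/VI is a secondary dominant — the dominant seventh of VI. VI in F minor is Db, so the applied chord's root is Ab, a perfect fifth above.
Building a dominant seventh chord on Ab gives Ab-C-Eb-Gb.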